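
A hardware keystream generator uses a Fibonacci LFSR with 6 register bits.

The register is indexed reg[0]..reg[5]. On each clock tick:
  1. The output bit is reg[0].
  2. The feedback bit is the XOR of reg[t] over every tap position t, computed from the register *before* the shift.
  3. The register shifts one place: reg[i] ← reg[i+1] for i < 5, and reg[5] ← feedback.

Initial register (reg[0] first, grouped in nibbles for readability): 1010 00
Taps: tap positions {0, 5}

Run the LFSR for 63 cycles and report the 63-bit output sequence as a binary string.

tick  register→output (feedback)
  0  101000→1 (1)
  1  010001→0 (1)
  2  100011→1 (0)
  3  000110→0 (0)
  4  001100→0 (0)
  5  011000→0 (0)
  6  110000→1 (1)
  7  100001→1 (0)
  8  000010→0 (0)
  9  000100→0 (0)
 10  001000→0 (0)
 11  010000→0 (0)
 12  100000→1 (1)
 13  000001→0 (1)
 14  000011→0 (1)
 15  000111→0 (1)
 16  001111→0 (1)
 17  011111→0 (1)
 18  111111→1 (0)
 19  111110→1 (1)
 20  111101→1 (0)
 21  111010→1 (1)
 22  110101→1 (0)
 23  101010→1 (1)
 24  010101→0 (1)
 25  101011→1 (0)
 26  010110→0 (0)
 27  101100→1 (1)
 28  011001→0 (1)
 29  110011→1 (0)
 30  100110→1 (1)
 31  001101→0 (1)
 32  011011→0 (1)
 33  110111→1 (0)
 34  101110→1 (1)
 35  011101→0 (1)
 36  111011→1 (0)
 37  110110→1 (1)
 38  101101→1 (0)
 39  011010→0 (0)
 40  110100→1 (1)
 41  101001→1 (0)
 42  010010→0 (0)
 43  100100→1 (1)
 44  001001→0 (1)
 45  010011→0 (1)
 46  100111→1 (0)
 47  001110→0 (0)
 48  011100→0 (0)
 49  111000→1 (1)
 50  110001→1 (0)
 51  100010→1 (1)
 52  000101→0 (1)
 53  001011→0 (1)
 54  010111→0 (1)
 55  101111→1 (0)
 56  011110→0 (0)
 57  111100→1 (1)
 58  111001→1 (0)
 59  110010→1 (1)
 60  100101→1 (0)
 61  001010→0 (0)
 62  010100→0 (0)

101000110000100000111111010101100110111011010010011100010111100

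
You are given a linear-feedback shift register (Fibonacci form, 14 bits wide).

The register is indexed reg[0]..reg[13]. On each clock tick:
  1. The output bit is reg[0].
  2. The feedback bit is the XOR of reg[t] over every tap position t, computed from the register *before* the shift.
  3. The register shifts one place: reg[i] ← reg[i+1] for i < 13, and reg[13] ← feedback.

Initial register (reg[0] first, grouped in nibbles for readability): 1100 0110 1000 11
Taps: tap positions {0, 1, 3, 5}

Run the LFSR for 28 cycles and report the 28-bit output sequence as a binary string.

1100011010001110101110001100

step | reg (before) | out | fb
   0 | 11000110100011 | 1 | 1
   1 | 10001101000111 | 1 | 0
   2 | 00011010001110 | 0 | 1
   3 | 00110100011101 | 0 | 0
   4 | 01101000111010 | 0 | 1
   5 | 11010001110101 | 1 | 1
   6 | 10100011101011 | 1 | 1
   7 | 01000111010111 | 0 | 0
   8 | 10001110101110 | 1 | 0
   9 | 00011101011100 | 0 | 0
  10 | 00111010111000 | 0 | 1
  11 | 01110101110001 | 0 | 1
  12 | 11101011100011 | 1 | 0
  13 | 11010111000110 | 1 | 0
  14 | 10101110001100 | 1 | 0
  15 | 01011100011000 | 0 | 1
  16 | 10111000110001 | 1 | 0
  17 | 01110001100010 | 0 | 0
  18 | 11100011000100 | 1 | 0
  19 | 11000110001000 | 1 | 1
  20 | 10001100010001 | 1 | 0
  21 | 00011000100010 | 0 | 1
  22 | 00110001000101 | 0 | 1
  23 | 01100010001011 | 0 | 1
  24 | 11000100010111 | 1 | 1
  25 | 10001000101111 | 1 | 1
  26 | 00010001011111 | 0 | 1
  27 | 00100010111111 | 0 | 0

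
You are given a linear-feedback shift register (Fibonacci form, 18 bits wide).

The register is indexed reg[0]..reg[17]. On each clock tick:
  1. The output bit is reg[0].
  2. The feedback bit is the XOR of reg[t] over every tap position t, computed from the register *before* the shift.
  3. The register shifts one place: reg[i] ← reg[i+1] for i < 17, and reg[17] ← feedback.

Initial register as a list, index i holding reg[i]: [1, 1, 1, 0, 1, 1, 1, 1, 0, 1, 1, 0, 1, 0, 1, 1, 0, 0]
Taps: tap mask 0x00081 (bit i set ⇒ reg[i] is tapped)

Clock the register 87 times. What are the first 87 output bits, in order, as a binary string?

step | reg (before) | out | fb
   0 | 111011110110101100 | 1 | 0
   1 | 110111101101011000 | 1 | 1
   2 | 101111011010110001 | 1 | 0
   3 | 011110110101100010 | 0 | 1
   4 | 111101101011000101 | 1 | 1
   5 | 111011010110001011 | 1 | 0
   6 | 110110101100010110 | 1 | 1
   7 | 101101011000101101 | 1 | 0
   8 | 011010110001011010 | 0 | 1
   9 | 110101100010110101 | 1 | 1
  10 | 101011000101101011 | 1 | 1
  11 | 010110001011010111 | 0 | 0
  12 | 101100010110101110 | 1 | 0
  13 | 011000101101011100 | 0 | 0
  14 | 110001011010111000 | 1 | 0
  15 | 100010110101110000 | 1 | 0
  16 | 000101101011100000 | 0 | 0
  17 | 001011010111000000 | 0 | 1
  18 | 010110101110000001 | 0 | 0
  19 | 101101011100000010 | 1 | 0
  20 | 011010111000000100 | 0 | 1
  21 | 110101110000001001 | 1 | 0
  22 | 101011100000010010 | 1 | 1
  23 | 010111000000100101 | 0 | 0
  24 | 101110000001001010 | 1 | 1
  25 | 011100000010010101 | 0 | 0
  26 | 111000000100101010 | 1 | 1
  27 | 110000001001010101 | 1 | 1
  28 | 100000010010101011 | 1 | 0
  29 | 000000100101010110 | 0 | 0
  30 | 000001001010101100 | 0 | 0
  31 | 000010010101011000 | 0 | 1
  32 | 000100101010110001 | 0 | 0
  33 | 001001010101100010 | 0 | 1
  34 | 010010101011000101 | 0 | 0
  35 | 100101010110001010 | 1 | 0
  36 | 001010101100010100 | 0 | 0
  37 | 010101011000101000 | 0 | 1
  38 | 101010110001010001 | 1 | 0
  39 | 010101100010100010 | 0 | 0
  40 | 101011000101000100 | 1 | 1
  41 | 010110001010001001 | 0 | 0
  42 | 101100010100010010 | 1 | 0
  43 | 011000101000100100 | 0 | 0
  44 | 110001010001001000 | 1 | 0
  45 | 100010100010010000 | 1 | 1
  46 | 000101000100100001 | 0 | 0
  47 | 001010001001000010 | 0 | 0
  48 | 010100010010000100 | 0 | 1
  49 | 101000100100001001 | 1 | 1
  50 | 010001001000010011 | 0 | 0
  51 | 100010010000100110 | 1 | 0
  52 | 000100100001001100 | 0 | 0
  53 | 001001000010011000 | 0 | 0
  54 | 010010000100110000 | 0 | 0
  55 | 100100001001100000 | 1 | 1
  56 | 001000010011000001 | 0 | 1
  57 | 010000100110000011 | 0 | 0
  58 | 100001001100000110 | 1 | 1
  59 | 000010011000001101 | 0 | 1
  60 | 000100110000011011 | 0 | 1
  61 | 001001100000110111 | 0 | 0
  62 | 010011000001101110 | 0 | 0
  63 | 100110000011011100 | 1 | 1
  64 | 001100000110111001 | 0 | 0
  65 | 011000001101110010 | 0 | 0
  66 | 110000011011100100 | 1 | 0
  67 | 100000110111001000 | 1 | 0
  68 | 000001101110010000 | 0 | 0
  69 | 000011011100100000 | 0 | 1
  70 | 000110111001000001 | 0 | 1
  71 | 001101110010000011 | 0 | 1
  72 | 011011100100000111 | 0 | 0
  73 | 110111001000001110 | 1 | 1
  74 | 101110010000011101 | 1 | 0
  75 | 011100100000111010 | 0 | 0
  76 | 111001000001110100 | 1 | 1
  77 | 110010000011101001 | 1 | 1
  78 | 100100000111010011 | 1 | 1
  79 | 001000001110100111 | 0 | 0
  80 | 010000011101001110 | 0 | 1
  81 | 100000111010011101 | 1 | 0
  82 | 000001110100111010 | 0 | 1
  83 | 000011101001110101 | 0 | 0
  84 | 000111010011101010 | 0 | 1
  85 | 001110100111010101 | 0 | 0
  86 | 011101001110101010 | 0 | 0

111011110110101100010110101110000001001010101100010100010010000100110000011011100100000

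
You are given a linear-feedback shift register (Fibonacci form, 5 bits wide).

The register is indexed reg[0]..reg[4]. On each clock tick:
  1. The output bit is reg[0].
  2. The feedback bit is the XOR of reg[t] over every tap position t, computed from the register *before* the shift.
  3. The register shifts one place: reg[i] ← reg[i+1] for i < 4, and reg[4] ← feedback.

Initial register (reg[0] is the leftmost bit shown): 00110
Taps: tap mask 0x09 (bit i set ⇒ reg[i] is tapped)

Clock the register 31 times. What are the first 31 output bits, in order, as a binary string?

k : reg_k → out_k, fb_k
0: 00110 → 0, fb=1
1: 01101 → 0, fb=0
2: 11010 → 1, fb=0
3: 10100 → 1, fb=1
4: 01001 → 0, fb=0
5: 10010 → 1, fb=0
6: 00100 → 0, fb=0
7: 01000 → 0, fb=0
8: 10000 → 1, fb=1
9: 00001 → 0, fb=0
10: 00010 → 0, fb=1
11: 00101 → 0, fb=0
12: 01010 → 0, fb=1
13: 10101 → 1, fb=1
14: 01011 → 0, fb=1
15: 10111 → 1, fb=0
16: 01110 → 0, fb=1
17: 11101 → 1, fb=1
18: 11011 → 1, fb=0
19: 10110 → 1, fb=0
20: 01100 → 0, fb=0
21: 11000 → 1, fb=1
22: 10001 → 1, fb=1
23: 00011 → 0, fb=1
24: 00111 → 0, fb=1
25: 01111 → 0, fb=1
26: 11111 → 1, fb=0
27: 11110 → 1, fb=0
28: 11100 → 1, fb=1
29: 11001 → 1, fb=1
30: 10011 → 1, fb=0

0011010010000101011101100011111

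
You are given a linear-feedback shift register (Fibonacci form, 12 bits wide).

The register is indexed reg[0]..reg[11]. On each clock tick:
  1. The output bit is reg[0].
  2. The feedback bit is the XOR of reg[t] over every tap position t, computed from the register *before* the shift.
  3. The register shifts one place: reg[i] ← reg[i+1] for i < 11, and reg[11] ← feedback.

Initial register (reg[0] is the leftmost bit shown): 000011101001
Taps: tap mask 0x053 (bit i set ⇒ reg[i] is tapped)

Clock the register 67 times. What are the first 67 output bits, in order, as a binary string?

tick  register→output (feedback)
  0  000011101001→0 (0)
  1  000111010010→0 (1)
  2  001110100101→0 (0)
  3  011101001010→0 (1)
  4  111010010101→1 (1)
  5  110100101011→1 (1)
  6  101001010111→1 (1)
  7  010010101111→0 (1)
  8  100101011111→1 (1)
  9  001010111111→0 (0)
 10  010101111110→0 (0)
 11  101011111100→1 (1)
 12  010111111001→0 (1)
 13  101111110011→1 (1)
 14  011111100111→0 (1)
 15  111111001111→1 (1)
 16  111110011111→1 (1)
 17  111100111111→1 (1)
 18  111001111111→1 (1)
 19  110011111111→1 (0)
 20  100111111110→1 (1)
 21  001111111101→0 (0)
 22  011111111010→0 (1)
 23  111111110101→1 (0)
 24  111111101010→1 (0)
 25  111111010100→1 (1)
 26  111110101001→1 (0)
 27  111101010010→1 (0)
 28  111010100100→1 (0)
 29  110101001000→1 (0)
 30  101010010000→1 (0)
 31  010100100000→0 (0)
 32  101001000000→1 (1)
 33  010010000001→0 (0)
 34  100100000010→1 (1)
 35  001000000101→0 (0)
 36  010000001010→0 (1)
 37  100000010101→1 (1)
 38  000000101011→0 (1)
 39  000001010111→0 (0)
 40  000010101110→0 (0)
 41  000101011100→0 (0)
 42  001010111000→0 (0)
 43  010101110000→0 (0)
 44  101011100000→1 (1)
 45  010111000001→0 (0)
 46  101110000010→1 (0)
 47  011100000100→0 (1)
 48  111000001001→1 (0)
 49  110000010010→1 (0)
 50  100000100100→1 (0)
 51  000001001000→0 (0)
 52  000010010000→0 (1)
 53  000100100001→0 (1)
 54  001001000011→0 (0)
 55  010010000110→0 (0)
 56  100100001100→1 (1)
 57  001000011001→0 (0)
 58  010000110010→0 (0)
 59  100001100100→1 (0)
 60  000011001000→0 (1)
 61  000110010001→0 (1)
 62  001100100011→0 (1)
 63  011001000111→0 (1)
 64  110010001111→1 (1)
 65  100100011111→1 (1)
 66  001000111111→0 (1)

0000111010010101111110011111111010100100000010101110000010010000110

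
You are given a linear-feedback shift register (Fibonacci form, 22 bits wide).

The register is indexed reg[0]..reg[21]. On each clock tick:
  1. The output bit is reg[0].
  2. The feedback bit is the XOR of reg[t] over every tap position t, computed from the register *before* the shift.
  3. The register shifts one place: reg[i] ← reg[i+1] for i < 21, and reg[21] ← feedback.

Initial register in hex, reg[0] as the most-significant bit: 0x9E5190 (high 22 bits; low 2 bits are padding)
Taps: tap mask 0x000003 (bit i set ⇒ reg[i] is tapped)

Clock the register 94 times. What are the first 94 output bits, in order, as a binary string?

k : reg_k → out_k, fb_k
0: 1001111001010001100100 → 1, fb=1
1: 0011110010100011001001 → 0, fb=0
2: 0111100101000110010010 → 0, fb=1
3: 1111001010001100100101 → 1, fb=0
4: 1110010100011001001010 → 1, fb=0
5: 1100101000110010010100 → 1, fb=0
6: 1001010001100100101000 → 1, fb=1
7: 0010100011001001010001 → 0, fb=0
8: 0101000110010010100010 → 0, fb=1
9: 1010001100100101000101 → 1, fb=1
10: 0100011001001010001011 → 0, fb=1
11: 1000110010010100010111 → 1, fb=1
12: 0001100100101000101111 → 0, fb=0
13: 0011001001010001011110 → 0, fb=0
14: 0110010010100010111100 → 0, fb=1
15: 1100100101000101111001 → 1, fb=0
16: 1001001010001011110010 → 1, fb=1
17: 0010010100010111100101 → 0, fb=0
18: 0100101000101111001010 → 0, fb=1
19: 1001010001011110010101 → 1, fb=1
20: 0010100010111100101011 → 0, fb=0
21: 0101000101111001010110 → 0, fb=1
22: 1010001011110010101101 → 1, fb=1
23: 0100010111100101011011 → 0, fb=1
24: 1000101111001010110111 → 1, fb=1
25: 0001011110010101101111 → 0, fb=0
26: 0010111100101011011110 → 0, fb=0
27: 0101111001010110111100 → 0, fb=1
28: 1011110010101101111001 → 1, fb=1
29: 0111100101011011110011 → 0, fb=1
30: 1111001010110111100111 → 1, fb=0
31: 1110010101101111001110 → 1, fb=0
32: 1100101011011110011100 → 1, fb=0
33: 1001010110111100111000 → 1, fb=1
34: 0010101101111001110001 → 0, fb=0
35: 0101011011110011100010 → 0, fb=1
36: 1010110111100111000101 → 1, fb=1
37: 0101101111001110001011 → 0, fb=1
38: 1011011110011100010111 → 1, fb=1
39: 0110111100111000101111 → 0, fb=1
40: 1101111001110001011111 → 1, fb=0
41: 1011110011100010111110 → 1, fb=1
42: 0111100111000101111101 → 0, fb=1
43: 1111001110001011111011 → 1, fb=0
44: 1110011100010111110110 → 1, fb=0
45: 1100111000101111101100 → 1, fb=0
46: 1001110001011111011000 → 1, fb=1
47: 0011100010111110110001 → 0, fb=0
48: 0111000101111101100010 → 0, fb=1
49: 1110001011111011000101 → 1, fb=0
50: 1100010111110110001010 → 1, fb=0
51: 1000101111101100010100 → 1, fb=1
52: 0001011111011000101001 → 0, fb=0
53: 0010111110110001010010 → 0, fb=0
54: 0101111101100010100100 → 0, fb=1
55: 1011111011000101001001 → 1, fb=1
56: 0111110110001010010011 → 0, fb=1
57: 1111101100010100100111 → 1, fb=0
58: 1111011000101001001110 → 1, fb=0
59: 1110110001010010011100 → 1, fb=0
60: 1101100010100100111000 → 1, fb=0
61: 1011000101001001110000 → 1, fb=1
62: 0110001010010011100001 → 0, fb=1
63: 1100010100100111000011 → 1, fb=0
64: 1000101001001110000110 → 1, fb=1
65: 0001010010011100001101 → 0, fb=0
66: 0010100100111000011010 → 0, fb=0
67: 0101001001110000110100 → 0, fb=1
68: 1010010011100001101001 → 1, fb=1
69: 0100100111000011010011 → 0, fb=1
70: 1001001110000110100111 → 1, fb=1
71: 0010011100001101001111 → 0, fb=0
72: 0100111000011010011110 → 0, fb=1
73: 1001110000110100111101 → 1, fb=1
74: 0011100001101001111011 → 0, fb=0
75: 0111000011010011110110 → 0, fb=1
76: 1110000110100111101101 → 1, fb=0
77: 1100001101001111011010 → 1, fb=0
78: 1000011010011110110100 → 1, fb=1
79: 0000110100111101101001 → 0, fb=0
80: 0001101001111011010010 → 0, fb=0
81: 0011010011110110100100 → 0, fb=0
82: 0110100111101101001000 → 0, fb=1
83: 1101001111011010010001 → 1, fb=0
84: 1010011110110100100010 → 1, fb=1
85: 0100111101101001000101 → 0, fb=1
86: 1001111011010010001011 → 1, fb=1
87: 0011110110100100010111 → 0, fb=0
88: 0111101101001000101110 → 0, fb=1
89: 1111011010010001011101 → 1, fb=0
90: 1110110100100010111010 → 1, fb=0
91: 1101101001000101110100 → 1, fb=0
92: 1011010010001011101000 → 1, fb=1
93: 0110100100010111010001 → 0, fb=1

1001111001010001100100101000101111001010110111100111000101111101100010100100111000011010011110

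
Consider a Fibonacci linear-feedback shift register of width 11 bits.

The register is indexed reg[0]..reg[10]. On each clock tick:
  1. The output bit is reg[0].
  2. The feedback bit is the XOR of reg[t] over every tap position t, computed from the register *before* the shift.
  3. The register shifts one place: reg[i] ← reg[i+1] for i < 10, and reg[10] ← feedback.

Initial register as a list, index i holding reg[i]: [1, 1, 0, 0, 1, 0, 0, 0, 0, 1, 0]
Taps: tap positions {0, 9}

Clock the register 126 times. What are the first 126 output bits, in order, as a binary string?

110010000100101111110100011001110101101001110110111100100100110100001011011111101101100110110110100100100100001011110101000110

tick  register→output (feedback)
  0  11001000010→1 (0)
  1  10010000100→1 (1)
  2  00100001001→0 (0)
  3  01000010010→0 (1)
  4  10000100101→1 (1)
  5  00001001011→0 (1)
  6  00010010111→0 (1)
  7  00100101111→0 (1)
  8  01001011111→0 (1)
  9  10010111111→1 (0)
 10  00101111110→0 (1)
 11  01011111101→0 (0)
 12  10111111010→1 (0)
 13  01111110100→0 (0)
 14  11111101000→1 (1)
 15  11111010001→1 (1)
 16  11110100011→1 (0)
 17  11101000110→1 (0)
 18  11010001100→1 (1)
 19  10100011001→1 (1)
 20  01000110011→0 (1)
 21  10001100111→1 (0)
 22  00011001110→0 (1)
 23  00110011101→0 (0)
 24  01100111010→0 (1)
 25  11001110101→1 (1)
 26  10011101011→1 (0)
 27  00111010110→0 (1)
 28  01110101101→0 (0)
 29  11101011010→1 (0)
 30  11010110100→1 (1)
 31  10101101001→1 (1)
 32  01011010011→0 (1)
 33  10110100111→1 (0)
 34  01101001110→0 (1)
 35  11010011101→1 (1)
 36  10100111011→1 (0)
 37  01001110110→0 (1)
 38  10011101101→1 (1)
 39  00111011011→0 (1)
 40  01110110111→0 (1)
 41  11101101111→1 (0)
 42  11011011110→1 (0)
 43  10110111100→1 (1)
 44  01101111001→0 (0)
 45  11011110010→1 (0)
 46  10111100100→1 (1)
 47  01111001001→0 (0)
 48  11110010010→1 (0)
 49  11100100100→1 (1)
 50  11001001001→1 (1)
 51  10010010011→1 (0)
 52  00100100110→0 (1)
 53  01001001101→0 (0)
 54  10010011010→1 (0)
 55  00100110100→0 (0)
 56  01001101000→0 (0)
 57  10011010000→1 (1)
 58  00110100001→0 (0)
 59  01101000010→0 (1)
 60  11010000101→1 (1)
 61  10100001011→1 (0)
 62  01000010110→0 (1)
 63  10000101101→1 (1)
 64  00001011011→0 (1)
 65  00010110111→0 (1)
 66  00101101111→0 (1)
 67  01011011111→0 (1)
 68  10110111111→1 (0)
 69  01101111110→0 (1)
 70  11011111101→1 (1)
 71  10111111011→1 (0)
 72  01111110110→0 (1)
 73  11111101101→1 (1)
 74  11111011011→1 (0)
 75  11110110110→1 (0)
 76  11101101100→1 (1)
 77  11011011001→1 (1)
 78  10110110011→1 (0)
 79  01101100110→0 (1)
 80  11011001101→1 (1)
 81  10110011011→1 (0)
 82  01100110110→0 (1)
 83  11001101101→1 (1)
 84  10011011011→1 (0)
 85  00110110110→0 (1)
 86  01101101101→0 (0)
 87  11011011010→1 (0)
 88  10110110100→1 (1)
 89  01101101001→0 (0)
 90  11011010010→1 (0)
 91  10110100100→1 (1)
 92  01101001001→0 (0)
 93  11010010010→1 (0)
 94  10100100100→1 (1)
 95  01001001001→0 (0)
 96  10010010010→1 (0)
 97  00100100100→0 (0)
 98  01001001000→0 (0)
 99  10010010000→1 (1)
100  00100100001→0 (0)
101  01001000010→0 (1)
102  10010000101→1 (1)
103  00100001011→0 (1)
104  01000010111→0 (1)
105  10000101111→1 (0)
106  00001011110→0 (1)
107  00010111101→0 (0)
108  00101111010→0 (1)
109  01011110101→0 (0)
110  10111101010→1 (0)
111  01111010100→0 (0)
112  11110101000→1 (1)
113  11101010001→1 (1)
114  11010100011→1 (0)
115  10101000110→1 (0)
116  01010001100→0 (0)
117  10100011000→1 (1)
118  01000110001→0 (0)
119  10001100010→1 (0)
120  00011000100→0 (0)
121  00110001000→0 (0)
122  01100010000→0 (0)
123  11000100000→1 (1)
124  10001000001→1 (1)
125  00010000011→0 (1)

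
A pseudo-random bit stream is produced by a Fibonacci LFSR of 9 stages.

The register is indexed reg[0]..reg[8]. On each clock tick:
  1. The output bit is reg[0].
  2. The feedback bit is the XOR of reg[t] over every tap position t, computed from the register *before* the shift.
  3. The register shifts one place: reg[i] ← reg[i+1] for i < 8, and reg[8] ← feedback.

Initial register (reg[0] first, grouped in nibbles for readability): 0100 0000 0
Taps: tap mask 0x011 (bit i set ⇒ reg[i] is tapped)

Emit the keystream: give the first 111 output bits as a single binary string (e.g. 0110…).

k : reg_k → out_k, fb_k
0: 010000000 → 0, fb=0
1: 100000000 → 1, fb=1
2: 000000001 → 0, fb=0
3: 000000010 → 0, fb=0
4: 000000100 → 0, fb=0
5: 000001000 → 0, fb=0
6: 000010000 → 0, fb=1
7: 000100001 → 0, fb=0
8: 001000010 → 0, fb=0
9: 010000100 → 0, fb=0
10: 100001000 → 1, fb=1
11: 000010001 → 0, fb=1
12: 000100011 → 0, fb=0
13: 001000110 → 0, fb=0
14: 010001100 → 0, fb=0
15: 100011000 → 1, fb=0
16: 000110000 → 0, fb=1
17: 001100001 → 0, fb=0
18: 011000010 → 0, fb=0
19: 110000100 → 1, fb=1
20: 100001001 → 1, fb=1
21: 000010011 → 0, fb=1
22: 000100111 → 0, fb=0
23: 001001110 → 0, fb=0
24: 010011100 → 0, fb=1
25: 100111001 → 1, fb=0
26: 001110010 → 0, fb=1
27: 011100101 → 0, fb=0
28: 111001010 → 1, fb=1
29: 110010101 → 1, fb=0
30: 100101010 → 1, fb=1
31: 001010101 → 0, fb=1
32: 010101011 → 0, fb=0
33: 101010110 → 1, fb=0
34: 010101100 → 0, fb=0
35: 101011000 → 1, fb=0
36: 010110000 → 0, fb=1
37: 101100001 → 1, fb=1
38: 011000011 → 0, fb=0
39: 110000110 → 1, fb=1
40: 100001101 → 1, fb=1
41: 000011011 → 0, fb=1
42: 000110111 → 0, fb=1
43: 001101111 → 0, fb=0
44: 011011110 → 0, fb=1
45: 110111101 → 1, fb=0
46: 101111010 → 1, fb=0
47: 011110100 → 0, fb=1
48: 111101001 → 1, fb=1
49: 111010011 → 1, fb=0
50: 110100110 → 1, fb=1
51: 101001101 → 1, fb=1
52: 010011011 → 0, fb=1
53: 100110111 → 1, fb=0
54: 001101110 → 0, fb=0
55: 011011100 → 0, fb=1
56: 110111001 → 1, fb=0
57: 101110010 → 1, fb=0
58: 011100100 → 0, fb=0
59: 111001000 → 1, fb=1
60: 110010001 → 1, fb=0
61: 100100010 → 1, fb=1
62: 001000101 → 0, fb=0
63: 010001010 → 0, fb=0
64: 100010100 → 1, fb=0
65: 000101000 → 0, fb=0
66: 001010000 → 0, fb=1
67: 010100001 → 0, fb=0
68: 101000010 → 1, fb=1
69: 010000101 → 0, fb=0
70: 100001010 → 1, fb=1
71: 000010101 → 0, fb=1
72: 000101011 → 0, fb=0
73: 001010110 → 0, fb=1
74: 010101101 → 0, fb=0
75: 101011010 → 1, fb=0
76: 010110100 → 0, fb=1
77: 101101001 → 1, fb=1
78: 011010011 → 0, fb=1
79: 110100111 → 1, fb=1
80: 101001111 → 1, fb=1
81: 010011111 → 0, fb=1
82: 100111111 → 1, fb=0
83: 001111110 → 0, fb=1
84: 011111101 → 0, fb=1
85: 111111011 → 1, fb=0
86: 111110110 → 1, fb=0
87: 111101100 → 1, fb=1
88: 111011001 → 1, fb=0
89: 110110010 → 1, fb=0
90: 101100100 → 1, fb=1
91: 011001001 → 0, fb=0
92: 110010010 → 1, fb=0
93: 100100100 → 1, fb=1
94: 001001001 → 0, fb=0
95: 010010010 → 0, fb=1
96: 100100101 → 1, fb=1
97: 001001011 → 0, fb=0
98: 010010110 → 0, fb=1
99: 100101101 → 1, fb=1
100: 001011011 → 0, fb=1
101: 010110111 → 0, fb=1
102: 101101111 → 1, fb=1
103: 011011111 → 0, fb=1
104: 110111111 → 1, fb=0
105: 101111110 → 1, fb=0
106: 011111100 → 0, fb=1
107: 111111001 → 1, fb=0
108: 111110010 → 1, fb=0
109: 111100100 → 1, fb=1
110: 111001001 → 1, fb=1

010000000010000100011000010011100101010110000110111101001101110010001010000101011010011111101100100100101101111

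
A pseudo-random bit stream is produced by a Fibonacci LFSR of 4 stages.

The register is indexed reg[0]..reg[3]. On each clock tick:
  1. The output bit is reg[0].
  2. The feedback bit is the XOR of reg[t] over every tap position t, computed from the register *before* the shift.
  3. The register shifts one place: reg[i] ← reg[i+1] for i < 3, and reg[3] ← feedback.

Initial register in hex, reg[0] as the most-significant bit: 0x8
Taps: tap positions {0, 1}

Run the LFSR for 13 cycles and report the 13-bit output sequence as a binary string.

1000100110101

step | reg (before) | out | fb
   0 | 1000 | 1 | 1
   1 | 0001 | 0 | 0
   2 | 0010 | 0 | 0
   3 | 0100 | 0 | 1
   4 | 1001 | 1 | 1
   5 | 0011 | 0 | 0
   6 | 0110 | 0 | 1
   7 | 1101 | 1 | 0
   8 | 1010 | 1 | 1
   9 | 0101 | 0 | 1
  10 | 1011 | 1 | 1
  11 | 0111 | 0 | 1
  12 | 1111 | 1 | 0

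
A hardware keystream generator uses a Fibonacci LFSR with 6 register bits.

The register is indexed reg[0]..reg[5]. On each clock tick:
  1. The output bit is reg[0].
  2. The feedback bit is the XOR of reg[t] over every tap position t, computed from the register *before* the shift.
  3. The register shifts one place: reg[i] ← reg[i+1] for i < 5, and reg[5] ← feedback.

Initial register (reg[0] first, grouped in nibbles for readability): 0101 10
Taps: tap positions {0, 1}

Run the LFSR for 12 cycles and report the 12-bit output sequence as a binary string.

step | reg (before) | out | fb
   0 | 010110 | 0 | 1
   1 | 101101 | 1 | 1
   2 | 011011 | 0 | 1
   3 | 110111 | 1 | 0
   4 | 101110 | 1 | 1
   5 | 011101 | 0 | 1
   6 | 111011 | 1 | 0
   7 | 110110 | 1 | 0
   8 | 101100 | 1 | 1
   9 | 011001 | 0 | 1
  10 | 110011 | 1 | 0
  11 | 100110 | 1 | 1

010110111011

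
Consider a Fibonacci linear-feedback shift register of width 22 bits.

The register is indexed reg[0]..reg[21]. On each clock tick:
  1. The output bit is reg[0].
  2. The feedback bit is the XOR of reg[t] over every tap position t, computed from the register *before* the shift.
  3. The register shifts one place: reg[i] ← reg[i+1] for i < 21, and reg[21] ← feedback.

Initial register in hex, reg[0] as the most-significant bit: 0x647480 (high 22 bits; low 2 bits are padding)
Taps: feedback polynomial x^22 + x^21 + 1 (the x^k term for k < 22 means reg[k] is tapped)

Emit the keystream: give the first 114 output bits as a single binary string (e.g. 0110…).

step | reg (before) | out | fb
   0 | 0110010001110100100000 | 0 | 0
   1 | 1100100011101001000000 | 1 | 1
   2 | 1001000111010010000001 | 1 | 0
   3 | 0010001110100100000010 | 0 | 0
   4 | 0100011101001000000100 | 0 | 0
   5 | 1000111010010000001000 | 1 | 1
   6 | 0001110100100000010001 | 0 | 1
   7 | 0011101001000000100011 | 0 | 1
   8 | 0111010010000001000111 | 0 | 1
   9 | 1110100100000010001111 | 1 | 0
  10 | 1101001000000100011110 | 1 | 1
  11 | 1010010000001000111101 | 1 | 0
  12 | 0100100000010001111010 | 0 | 0
  13 | 1001000000100011110100 | 1 | 1
  14 | 0010000001000111101001 | 0 | 1
  15 | 0100000010001111010011 | 0 | 1
  16 | 1000000100011110100111 | 1 | 0
  17 | 0000001000111101001110 | 0 | 0
  18 | 0000010001111010011100 | 0 | 0
  19 | 0000100011110100111000 | 0 | 0
  20 | 0001000111101001110000 | 0 | 0
  21 | 0010001111010011100000 | 0 | 0
  22 | 0100011110100111000000 | 0 | 0
  23 | 1000111101001110000000 | 1 | 1
  24 | 0001111010011100000001 | 0 | 1
  25 | 0011110100111000000011 | 0 | 1
  26 | 0111101001110000000111 | 0 | 1
  27 | 1111010011100000001111 | 1 | 0
  28 | 1110100111000000011110 | 1 | 1
  29 | 1101001110000000111101 | 1 | 0
  30 | 1010011100000001111010 | 1 | 1
  31 | 0100111000000011110101 | 0 | 1
  32 | 1001110000000111101011 | 1 | 0
  33 | 0011100000001111010110 | 0 | 0
  34 | 0111000000011110101100 | 0 | 0
  35 | 1110000000111101011000 | 1 | 1
  36 | 1100000001111010110001 | 1 | 0
  37 | 1000000011110101100010 | 1 | 1
  38 | 0000000111101011000101 | 0 | 1
  39 | 0000001111010110001011 | 0 | 1
  40 | 0000011110101100010111 | 0 | 1
  41 | 0000111101011000101111 | 0 | 1
  42 | 0001111010110001011111 | 0 | 1
  43 | 0011110101100010111111 | 0 | 1
  44 | 0111101011000101111111 | 0 | 1
  45 | 1111010110001011111111 | 1 | 0
  46 | 1110101100010111111110 | 1 | 1
  47 | 1101011000101111111101 | 1 | 0
  48 | 1010110001011111111010 | 1 | 1
  49 | 0101100010111111110101 | 0 | 1
  50 | 1011000101111111101011 | 1 | 0
  51 | 0110001011111111010110 | 0 | 0
  52 | 1100010111111110101100 | 1 | 1
  53 | 1000101111111101011001 | 1 | 0
  54 | 0001011111111010110010 | 0 | 0
  55 | 0010111111110101100100 | 0 | 0
  56 | 0101111111101011001000 | 0 | 0
  57 | 1011111111010110010000 | 1 | 1
  58 | 0111111110101100100001 | 0 | 1
  59 | 1111111101011001000011 | 1 | 0
  60 | 1111111010110010000110 | 1 | 1
  61 | 1111110101100100001101 | 1 | 0
  62 | 1111101011001000011010 | 1 | 1
  63 | 1111010110010000110101 | 1 | 0
  64 | 1110101100100001101010 | 1 | 1
  65 | 1101011001000011010101 | 1 | 0
  66 | 1010110010000110101010 | 1 | 1
  67 | 0101100100001101010101 | 0 | 1
  68 | 1011001000011010101011 | 1 | 0
  69 | 0110010000110101010110 | 0 | 0
  70 | 1100100001101010101100 | 1 | 1
  71 | 1001000011010101011001 | 1 | 0
  72 | 0010000110101010110010 | 0 | 0
  73 | 0100001101010101100100 | 0 | 0
  74 | 1000011010101011001000 | 1 | 1
  75 | 0000110101010110010001 | 0 | 1
  76 | 0001101010101100100011 | 0 | 1
  77 | 0011010101011001000111 | 0 | 1
  78 | 0110101010110010001111 | 0 | 1
  79 | 1101010101100100011111 | 1 | 0
  80 | 1010101011001000111110 | 1 | 1
  81 | 0101010110010001111101 | 0 | 1
  82 | 1010101100100011111011 | 1 | 0
  83 | 0101011001000111110110 | 0 | 0
  84 | 1010110010001111101100 | 1 | 1
  85 | 0101100100011111011001 | 0 | 1
  86 | 1011001000111110110011 | 1 | 0
  87 | 0110010001111101100110 | 0 | 0
  88 | 1100100011111011001100 | 1 | 1
  89 | 1001000111110110011001 | 1 | 0
  90 | 0010001111101100110010 | 0 | 0
  91 | 0100011111011001100100 | 0 | 0
  92 | 1000111110110011001000 | 1 | 1
  93 | 0001111101100110010001 | 0 | 1
  94 | 0011111011001100100011 | 0 | 1
  95 | 0111110110011001000111 | 0 | 1
  96 | 1111101100110010001111 | 1 | 0
  97 | 1111011001100100011110 | 1 | 1
  98 | 1110110011001000111101 | 1 | 0
  99 | 1101100110010001111010 | 1 | 1
 100 | 1011001100100011110101 | 1 | 0
 101 | 0110011001000111101010 | 0 | 0
 102 | 1100110010001111010100 | 1 | 1
 103 | 1001100100011110101001 | 1 | 0
 104 | 0011001000111101010010 | 0 | 0
 105 | 0110010001111010100100 | 0 | 0
 106 | 1100100011110101001000 | 1 | 1
 107 | 1001000111101010010001 | 1 | 0
 108 | 0010001111010100100010 | 0 | 0
 109 | 0100011110101001000100 | 0 | 0
 110 | 1000111101010010001000 | 1 | 1
 111 | 0001111010100100010001 | 0 | 1
 112 | 0011110101001000100011 | 0 | 1
 113 | 0111101010010001000111 | 0 | 1

011001000111010010000001000111101001110000000111101011000101111111101011001000011010101011001000111110110011001000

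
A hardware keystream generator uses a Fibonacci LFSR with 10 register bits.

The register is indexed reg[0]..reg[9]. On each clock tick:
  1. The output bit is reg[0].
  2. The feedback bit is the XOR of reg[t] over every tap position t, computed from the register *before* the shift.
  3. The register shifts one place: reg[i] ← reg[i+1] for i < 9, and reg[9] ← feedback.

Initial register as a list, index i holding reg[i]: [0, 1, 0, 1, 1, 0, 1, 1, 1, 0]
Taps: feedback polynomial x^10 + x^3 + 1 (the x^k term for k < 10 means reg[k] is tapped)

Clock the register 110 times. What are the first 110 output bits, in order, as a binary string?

01011011101000011010101100111100101101100100000100010010011000000101100010100111011001110001011111101010001011

tick  register→output (feedback)
  0  0101101110→0 (1)
  1  1011011101→1 (0)
  2  0110111010→0 (0)
  3  1101110100→1 (0)
  4  1011101000→1 (0)
  5  0111010000→0 (1)
  6  1110100001→1 (1)
  7  1101000011→1 (0)
  8  1010000110→1 (1)
  9  0100001101→0 (0)
 10  1000011010→1 (1)
 11  0000110101→0 (0)
 12  0001101010→0 (1)
 13  0011010101→0 (1)
 14  0110101011→0 (0)
 15  1101010110→1 (0)
 16  1010101100→1 (1)
 17  0101011001→0 (1)
 18  1010110011→1 (1)
 19  0101100111→0 (1)
 20  1011001111→1 (0)
 21  0110011110→0 (0)
 22  1100111100→1 (1)
 23  1001111001→1 (0)
 24  0011110010→0 (1)
 25  0111100101→0 (1)
 26  1111001011→1 (0)
 27  1110010110→1 (1)
 28  1100101101→1 (1)
 29  1001011011→1 (0)
 30  0010110110→0 (0)
 31  0101101100→0 (1)
 32  1011011001→1 (0)
 33  0110110010→0 (0)
 34  1101100100→1 (0)
 35  1011001000→1 (0)
 36  0110010000→0 (0)
 37  1100100000→1 (1)
 38  1001000001→1 (0)
 39  0010000010→0 (0)
 40  0100000100→0 (0)
 41  1000001000→1 (1)
 42  0000010001→0 (0)
 43  0000100010→0 (0)
 44  0001000100→0 (1)
 45  0010001001→0 (0)
 46  0100010010→0 (0)
 47  1000100100→1 (1)
 48  0001001001→0 (1)
 49  0010010011→0 (0)
 50  0100100110→0 (0)
 51  1001001100→1 (0)
 52  0010011000→0 (0)
 53  0100110000→0 (0)
 54  1001100000→1 (0)
 55  0011000000→0 (1)
 56  0110000001→0 (0)
 57  1100000010→1 (1)
 58  1000000101→1 (1)
 59  0000001011→0 (0)
 60  0000010110→0 (0)
 61  0000101100→0 (0)
 62  0001011000→0 (1)
 63  0010110001→0 (0)
 64  0101100010→0 (1)
 65  1011000101→1 (0)
 66  0110001010→0 (0)
 67  1100010100→1 (1)
 68  1000101001→1 (1)
 69  0001010011→0 (1)
 70  0010100111→0 (0)
 71  0101001110→0 (1)
 72  1010011101→1 (1)
 73  0100111011→0 (0)
 74  1001110110→1 (0)
 75  0011101100→0 (1)
 76  0111011001→0 (1)
 77  1110110011→1 (1)
 78  1101100111→1 (0)
 79  1011001110→1 (0)
 80  0110011100→0 (0)
 81  1100111000→1 (1)
 82  1001110001→1 (0)
 83  0011100010→0 (1)
 84  0111000101→0 (1)
 85  1110001011→1 (1)
 86  1100010111→1 (1)
 87  1000101111→1 (1)
 88  0001011111→0 (1)
 89  0010111111→0 (0)
 90  0101111110→0 (1)
 91  1011111101→1 (0)
 92  0111111010→0 (1)
 93  1111110101→1 (0)
 94  1111101010→1 (0)
 95  1111010100→1 (0)
 96  1110101000→1 (1)
 97  1101010001→1 (0)
 98  1010100010→1 (1)
 99  0101000101→0 (1)
100  1010001011→1 (1)
101  0100010111→0 (0)
102  1000101110→1 (1)
103  0001011101→0 (1)
104  0010111011→0 (0)
105  0101110110→0 (1)
106  1011101101→1 (0)
107  0111011010→0 (1)
108  1110110101→1 (1)
109  1101101011→1 (0)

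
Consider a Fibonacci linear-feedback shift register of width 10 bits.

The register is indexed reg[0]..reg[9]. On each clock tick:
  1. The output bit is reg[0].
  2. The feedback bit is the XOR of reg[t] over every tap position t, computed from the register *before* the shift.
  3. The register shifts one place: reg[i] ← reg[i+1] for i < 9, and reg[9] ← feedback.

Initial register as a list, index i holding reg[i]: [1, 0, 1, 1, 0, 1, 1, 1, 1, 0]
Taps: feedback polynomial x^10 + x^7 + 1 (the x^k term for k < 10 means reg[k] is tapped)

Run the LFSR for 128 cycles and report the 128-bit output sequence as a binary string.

step | reg (before) | out | fb
   0 | 1011011110 | 1 | 0
   1 | 0110111100 | 0 | 1
   2 | 1101111001 | 1 | 1
   3 | 1011110011 | 1 | 1
   4 | 0111100111 | 0 | 1
   5 | 1111001111 | 1 | 0
   6 | 1110011110 | 1 | 0
   7 | 1100111100 | 1 | 0
   8 | 1001111000 | 1 | 1
   9 | 0011110001 | 0 | 0
  10 | 0111100010 | 0 | 0
  11 | 1111000100 | 1 | 0
  12 | 1110001000 | 1 | 1
  13 | 1100010001 | 1 | 1
  14 | 1000100011 | 1 | 1
  15 | 0001000111 | 0 | 1
  16 | 0010001111 | 0 | 1
  17 | 0100011111 | 0 | 1
  18 | 1000111111 | 1 | 0
  19 | 0001111110 | 0 | 1
  20 | 0011111101 | 0 | 1
  21 | 0111111011 | 0 | 0
  22 | 1111110110 | 1 | 0
  23 | 1111101100 | 1 | 0
  24 | 1111011000 | 1 | 1
  25 | 1110110001 | 1 | 1
  26 | 1101100011 | 1 | 1
  27 | 1011000111 | 1 | 0
  28 | 0110001110 | 0 | 1
  29 | 1100011101 | 1 | 0
  30 | 1000111010 | 1 | 1
  31 | 0001110101 | 0 | 1
  32 | 0011101011 | 0 | 0
  33 | 0111010110 | 0 | 1
  34 | 1110101101 | 1 | 0
  35 | 1101011010 | 1 | 1
  36 | 1010110101 | 1 | 0
  37 | 0101101010 | 0 | 0
  38 | 1011010100 | 1 | 0
  39 | 0110101000 | 0 | 0
  40 | 1101010000 | 1 | 1
  41 | 1010100001 | 1 | 1
  42 | 0101000011 | 0 | 0
  43 | 1010000110 | 1 | 0
  44 | 0100001100 | 0 | 1
  45 | 1000011001 | 1 | 1
  46 | 0000110011 | 0 | 0
  47 | 0001100110 | 0 | 1
  48 | 0011001101 | 0 | 1
  49 | 0110011011 | 0 | 0
  50 | 1100110110 | 1 | 0
  51 | 1001101100 | 1 | 0
  52 | 0011011000 | 0 | 0
  53 | 0110110000 | 0 | 0
  54 | 1101100000 | 1 | 1
  55 | 1011000001 | 1 | 1
  56 | 0110000011 | 0 | 0
  57 | 1100000110 | 1 | 0
  58 | 1000001100 | 1 | 0
  59 | 0000011000 | 0 | 0
  60 | 0000110000 | 0 | 0
  61 | 0001100000 | 0 | 0
  62 | 0011000000 | 0 | 0
  63 | 0110000000 | 0 | 0
  64 | 1100000000 | 1 | 1
  65 | 1000000001 | 1 | 1
  66 | 0000000011 | 0 | 0
  67 | 0000000110 | 0 | 1
  68 | 0000001101 | 0 | 1
  69 | 0000011011 | 0 | 0
  70 | 0000110110 | 0 | 1
  71 | 0001101101 | 0 | 1
  72 | 0011011011 | 0 | 0
  73 | 0110110110 | 0 | 1
  74 | 1101101101 | 1 | 0
  75 | 1011011010 | 1 | 1
  76 | 0110110101 | 0 | 1
  77 | 1101101011 | 1 | 1
  78 | 1011010111 | 1 | 0
  79 | 0110101110 | 0 | 1
  80 | 1101011101 | 1 | 0
  81 | 1010111010 | 1 | 1
  82 | 0101110101 | 0 | 1
  83 | 1011101011 | 1 | 1
  84 | 0111010111 | 0 | 1
  85 | 1110101111 | 1 | 0
  86 | 1101011110 | 1 | 0
  87 | 1010111100 | 1 | 0
  88 | 0101111000 | 0 | 0
  89 | 1011110000 | 1 | 1
  90 | 0111100001 | 0 | 0
  91 | 1111000010 | 1 | 1
  92 | 1110000101 | 1 | 0
  93 | 1100001010 | 1 | 1
  94 | 1000010101 | 1 | 0
  95 | 0000101010 | 0 | 0
  96 | 0001010100 | 0 | 1
  97 | 0010101001 | 0 | 0
  98 | 0101010010 | 0 | 0
  99 | 1010100100 | 1 | 0
 100 | 0101001000 | 0 | 0
 101 | 1010010000 | 1 | 1
 102 | 0100100001 | 0 | 0
 103 | 1001000010 | 1 | 1
 104 | 0010000101 | 0 | 1
 105 | 0100001011 | 0 | 0
 106 | 1000010110 | 1 | 0
 107 | 0000101100 | 0 | 1
 108 | 0001011001 | 0 | 0
 109 | 0010110010 | 0 | 0
 110 | 0101100100 | 0 | 1
 111 | 1011001001 | 1 | 1
 112 | 0110010011 | 0 | 0
 113 | 1100100110 | 1 | 0
 114 | 1001001100 | 1 | 0
 115 | 0010011000 | 0 | 0
 116 | 0100110000 | 0 | 0
 117 | 1001100000 | 1 | 1
 118 | 0011000001 | 0 | 0
 119 | 0110000010 | 0 | 0
 120 | 1100000100 | 1 | 0
 121 | 1000001000 | 1 | 1
 122 | 0000010001 | 0 | 0
 123 | 0000100010 | 0 | 0
 124 | 0001000100 | 0 | 1
 125 | 0010001001 | 0 | 0
 126 | 0100010010 | 0 | 0
 127 | 1000100100 | 1 | 0

10110111100111100010001111110110001110101101010000110011011000001100000000110110110101110101111000010101001000010110010011000001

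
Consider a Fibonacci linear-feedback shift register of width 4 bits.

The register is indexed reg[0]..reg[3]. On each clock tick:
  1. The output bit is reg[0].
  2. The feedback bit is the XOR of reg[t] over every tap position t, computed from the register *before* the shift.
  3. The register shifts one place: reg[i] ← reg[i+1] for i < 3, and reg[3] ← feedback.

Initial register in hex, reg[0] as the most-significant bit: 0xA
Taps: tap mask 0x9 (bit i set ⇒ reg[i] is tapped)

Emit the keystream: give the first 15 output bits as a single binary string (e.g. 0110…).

101011001000111

step | reg (before) | out | fb
   0 | 1010 | 1 | 1
   1 | 0101 | 0 | 1
   2 | 1011 | 1 | 0
   3 | 0110 | 0 | 0
   4 | 1100 | 1 | 1
   5 | 1001 | 1 | 0
   6 | 0010 | 0 | 0
   7 | 0100 | 0 | 0
   8 | 1000 | 1 | 1
   9 | 0001 | 0 | 1
  10 | 0011 | 0 | 1
  11 | 0111 | 0 | 1
  12 | 1111 | 1 | 0
  13 | 1110 | 1 | 1
  14 | 1101 | 1 | 0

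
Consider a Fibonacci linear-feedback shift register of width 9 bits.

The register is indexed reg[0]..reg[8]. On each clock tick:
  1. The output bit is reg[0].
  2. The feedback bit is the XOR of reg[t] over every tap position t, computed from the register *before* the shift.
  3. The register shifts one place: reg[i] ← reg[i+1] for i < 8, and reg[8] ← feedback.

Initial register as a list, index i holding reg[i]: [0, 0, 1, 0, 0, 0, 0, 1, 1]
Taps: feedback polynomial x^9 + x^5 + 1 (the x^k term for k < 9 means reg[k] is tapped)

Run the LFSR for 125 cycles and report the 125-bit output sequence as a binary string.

k : reg_k → out_k, fb_k
0: 001000011 → 0, fb=0
1: 010000110 → 0, fb=0
2: 100001100 → 1, fb=0
3: 000011000 → 0, fb=1
4: 000110001 → 0, fb=0
5: 001100010 → 0, fb=0
6: 011000100 → 0, fb=0
7: 110001000 → 1, fb=0
8: 100010000 → 1, fb=1
9: 000100001 → 0, fb=0
10: 001000010 → 0, fb=0
11: 010000100 → 0, fb=0
12: 100001000 → 1, fb=0
13: 000010000 → 0, fb=0
14: 000100000 → 0, fb=0
15: 001000000 → 0, fb=0
16: 010000000 → 0, fb=0
17: 100000000 → 1, fb=1
18: 000000001 → 0, fb=0
19: 000000010 → 0, fb=0
20: 000000100 → 0, fb=0
21: 000001000 → 0, fb=1
22: 000010001 → 0, fb=0
23: 000100010 → 0, fb=0
24: 001000100 → 0, fb=0
25: 010001000 → 0, fb=1
26: 100010001 → 1, fb=1
27: 000100011 → 0, fb=0
28: 001000110 → 0, fb=0
29: 010001100 → 0, fb=1
30: 100011001 → 1, fb=0
31: 000110010 → 0, fb=0
32: 001100100 → 0, fb=0
33: 011001000 → 0, fb=1
34: 110010001 → 1, fb=1
35: 100100011 → 1, fb=1
36: 001000111 → 0, fb=0
37: 010001110 → 0, fb=1
38: 100011101 → 1, fb=0
39: 000111010 → 0, fb=1
40: 001110101 → 0, fb=0
41: 011101010 → 0, fb=1
42: 111010101 → 1, fb=1
43: 110101011 → 1, fb=0
44: 101010110 → 1, fb=1
45: 010101101 → 0, fb=1
46: 101011011 → 1, fb=0
47: 010110110 → 0, fb=0
48: 101101100 → 1, fb=0
49: 011011000 → 0, fb=1
50: 110110001 → 1, fb=1
51: 101100011 → 1, fb=1
52: 011000111 → 0, fb=0
53: 110001110 → 1, fb=0
54: 100011100 → 1, fb=0
55: 000111000 → 0, fb=1
56: 001110001 → 0, fb=0
57: 011100010 → 0, fb=0
58: 111000100 → 1, fb=1
59: 110001001 → 1, fb=0
60: 100010010 → 1, fb=1
61: 000100101 → 0, fb=0
62: 001001010 → 0, fb=1
63: 010010101 → 0, fb=0
64: 100101010 → 1, fb=0
65: 001010100 → 0, fb=0
66: 010101000 → 0, fb=1
67: 101010001 → 1, fb=1
68: 010100011 → 0, fb=0
69: 101000110 → 1, fb=1
70: 010001101 → 0, fb=1
71: 100011011 → 1, fb=0
72: 000110110 → 0, fb=0
73: 001101100 → 0, fb=1
74: 011011001 → 0, fb=1
75: 110110011 → 1, fb=1
76: 101100111 → 1, fb=1
77: 011001111 → 0, fb=1
78: 110011111 → 1, fb=0
79: 100111110 → 1, fb=0
80: 001111100 → 0, fb=1
81: 011111001 → 0, fb=1
82: 111110011 → 1, fb=1
83: 111100111 → 1, fb=1
84: 111001111 → 1, fb=0
85: 110011110 → 1, fb=0
86: 100111100 → 1, fb=0
87: 001111000 → 0, fb=1
88: 011110001 → 0, fb=0
89: 111100010 → 1, fb=1
90: 111000101 → 1, fb=1
91: 110001011 → 1, fb=0
92: 100010110 → 1, fb=1
93: 000101101 → 0, fb=1
94: 001011011 → 0, fb=1
95: 010110111 → 0, fb=0
96: 101101110 → 1, fb=0
97: 011011100 → 0, fb=1
98: 110111001 → 1, fb=0
99: 101110010 → 1, fb=1
100: 011100101 → 0, fb=0
101: 111001010 → 1, fb=0
102: 110010100 → 1, fb=1
103: 100101001 → 1, fb=0
104: 001010010 → 0, fb=0
105: 010100100 → 0, fb=0
106: 101001000 → 1, fb=0
107: 010010000 → 0, fb=0
108: 100100000 → 1, fb=1
109: 001000001 → 0, fb=0
110: 010000010 → 0, fb=0
111: 100000100 → 1, fb=1
112: 000001001 → 0, fb=1
113: 000010011 → 0, fb=0
114: 000100110 → 0, fb=0
115: 001001100 → 0, fb=1
116: 010011001 → 0, fb=1
117: 100110011 → 1, fb=1
118: 001100111 → 0, fb=0
119: 011001110 → 0, fb=1
120: 110011101 → 1, fb=0
121: 100111010 → 1, fb=0
122: 001110100 → 0, fb=0
123: 011101000 → 0, fb=1
124: 111010001 → 1, fb=1

00100001100010000100000000100010001100100011101010110110001110001001010100011011001111100111100010110111001010010000010011001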